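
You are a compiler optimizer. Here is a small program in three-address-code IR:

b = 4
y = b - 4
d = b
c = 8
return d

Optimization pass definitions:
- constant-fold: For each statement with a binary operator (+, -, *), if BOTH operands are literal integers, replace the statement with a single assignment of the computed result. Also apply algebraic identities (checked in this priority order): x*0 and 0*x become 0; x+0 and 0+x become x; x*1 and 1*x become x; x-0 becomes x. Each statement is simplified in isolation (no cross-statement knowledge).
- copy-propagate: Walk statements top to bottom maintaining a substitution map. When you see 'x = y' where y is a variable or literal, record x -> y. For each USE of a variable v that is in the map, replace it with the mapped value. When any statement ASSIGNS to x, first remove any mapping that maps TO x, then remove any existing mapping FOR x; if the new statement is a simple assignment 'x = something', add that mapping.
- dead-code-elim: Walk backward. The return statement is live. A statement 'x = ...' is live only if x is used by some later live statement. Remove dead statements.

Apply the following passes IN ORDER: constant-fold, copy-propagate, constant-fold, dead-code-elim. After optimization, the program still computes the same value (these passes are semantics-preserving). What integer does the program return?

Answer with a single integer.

Initial IR:
  b = 4
  y = b - 4
  d = b
  c = 8
  return d
After constant-fold (5 stmts):
  b = 4
  y = b - 4
  d = b
  c = 8
  return d
After copy-propagate (5 stmts):
  b = 4
  y = 4 - 4
  d = 4
  c = 8
  return 4
After constant-fold (5 stmts):
  b = 4
  y = 0
  d = 4
  c = 8
  return 4
After dead-code-elim (1 stmts):
  return 4
Evaluate:
  b = 4  =>  b = 4
  y = b - 4  =>  y = 0
  d = b  =>  d = 4
  c = 8  =>  c = 8
  return d = 4

Answer: 4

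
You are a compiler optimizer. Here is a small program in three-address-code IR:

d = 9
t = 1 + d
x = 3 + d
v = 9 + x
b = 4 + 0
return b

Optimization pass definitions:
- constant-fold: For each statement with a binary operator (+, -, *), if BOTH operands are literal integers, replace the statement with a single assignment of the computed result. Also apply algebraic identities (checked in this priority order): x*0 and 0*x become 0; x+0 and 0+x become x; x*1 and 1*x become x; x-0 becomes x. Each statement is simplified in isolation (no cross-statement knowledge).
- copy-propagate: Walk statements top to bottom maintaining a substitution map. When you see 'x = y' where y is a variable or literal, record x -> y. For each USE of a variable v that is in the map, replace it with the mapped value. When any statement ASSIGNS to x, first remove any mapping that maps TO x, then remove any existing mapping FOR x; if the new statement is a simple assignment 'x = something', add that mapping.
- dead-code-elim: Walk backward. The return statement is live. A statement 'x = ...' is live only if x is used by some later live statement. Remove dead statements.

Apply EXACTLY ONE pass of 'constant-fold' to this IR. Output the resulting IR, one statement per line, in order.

Answer: d = 9
t = 1 + d
x = 3 + d
v = 9 + x
b = 4
return b

Derivation:
Applying constant-fold statement-by-statement:
  [1] d = 9  (unchanged)
  [2] t = 1 + d  (unchanged)
  [3] x = 3 + d  (unchanged)
  [4] v = 9 + x  (unchanged)
  [5] b = 4 + 0  -> b = 4
  [6] return b  (unchanged)
Result (6 stmts):
  d = 9
  t = 1 + d
  x = 3 + d
  v = 9 + x
  b = 4
  return b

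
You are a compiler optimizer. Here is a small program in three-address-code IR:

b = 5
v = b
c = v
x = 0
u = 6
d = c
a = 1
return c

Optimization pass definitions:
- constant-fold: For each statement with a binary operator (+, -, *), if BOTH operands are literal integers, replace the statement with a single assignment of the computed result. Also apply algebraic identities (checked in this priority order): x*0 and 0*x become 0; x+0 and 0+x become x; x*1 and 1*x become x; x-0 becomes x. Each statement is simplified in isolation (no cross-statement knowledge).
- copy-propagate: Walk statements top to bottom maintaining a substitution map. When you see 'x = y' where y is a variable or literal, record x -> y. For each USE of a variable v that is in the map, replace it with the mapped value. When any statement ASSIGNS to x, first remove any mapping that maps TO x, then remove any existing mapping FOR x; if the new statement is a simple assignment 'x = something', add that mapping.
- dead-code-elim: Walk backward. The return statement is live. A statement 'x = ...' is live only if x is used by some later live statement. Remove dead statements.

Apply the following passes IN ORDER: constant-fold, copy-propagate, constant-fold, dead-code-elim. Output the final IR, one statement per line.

Answer: return 5

Derivation:
Initial IR:
  b = 5
  v = b
  c = v
  x = 0
  u = 6
  d = c
  a = 1
  return c
After constant-fold (8 stmts):
  b = 5
  v = b
  c = v
  x = 0
  u = 6
  d = c
  a = 1
  return c
After copy-propagate (8 stmts):
  b = 5
  v = 5
  c = 5
  x = 0
  u = 6
  d = 5
  a = 1
  return 5
After constant-fold (8 stmts):
  b = 5
  v = 5
  c = 5
  x = 0
  u = 6
  d = 5
  a = 1
  return 5
After dead-code-elim (1 stmts):
  return 5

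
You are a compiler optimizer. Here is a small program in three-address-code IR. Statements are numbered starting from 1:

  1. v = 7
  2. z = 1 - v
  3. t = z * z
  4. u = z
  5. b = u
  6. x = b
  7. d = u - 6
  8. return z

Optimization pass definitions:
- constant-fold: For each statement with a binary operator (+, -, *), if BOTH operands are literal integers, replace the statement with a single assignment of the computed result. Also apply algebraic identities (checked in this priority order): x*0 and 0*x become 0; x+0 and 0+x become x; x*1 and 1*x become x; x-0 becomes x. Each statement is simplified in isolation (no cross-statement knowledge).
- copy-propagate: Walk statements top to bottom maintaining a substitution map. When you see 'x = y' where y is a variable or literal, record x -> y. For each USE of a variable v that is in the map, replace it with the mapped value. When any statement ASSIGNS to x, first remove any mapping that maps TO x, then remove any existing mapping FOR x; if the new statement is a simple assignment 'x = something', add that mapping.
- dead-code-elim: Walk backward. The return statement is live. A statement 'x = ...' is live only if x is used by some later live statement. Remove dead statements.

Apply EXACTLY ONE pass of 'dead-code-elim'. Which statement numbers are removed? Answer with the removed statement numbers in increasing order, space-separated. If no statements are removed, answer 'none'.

Backward liveness scan:
Stmt 1 'v = 7': KEEP (v is live); live-in = []
Stmt 2 'z = 1 - v': KEEP (z is live); live-in = ['v']
Stmt 3 't = z * z': DEAD (t not in live set ['z'])
Stmt 4 'u = z': DEAD (u not in live set ['z'])
Stmt 5 'b = u': DEAD (b not in live set ['z'])
Stmt 6 'x = b': DEAD (x not in live set ['z'])
Stmt 7 'd = u - 6': DEAD (d not in live set ['z'])
Stmt 8 'return z': KEEP (return); live-in = ['z']
Removed statement numbers: [3, 4, 5, 6, 7]
Surviving IR:
  v = 7
  z = 1 - v
  return z

Answer: 3 4 5 6 7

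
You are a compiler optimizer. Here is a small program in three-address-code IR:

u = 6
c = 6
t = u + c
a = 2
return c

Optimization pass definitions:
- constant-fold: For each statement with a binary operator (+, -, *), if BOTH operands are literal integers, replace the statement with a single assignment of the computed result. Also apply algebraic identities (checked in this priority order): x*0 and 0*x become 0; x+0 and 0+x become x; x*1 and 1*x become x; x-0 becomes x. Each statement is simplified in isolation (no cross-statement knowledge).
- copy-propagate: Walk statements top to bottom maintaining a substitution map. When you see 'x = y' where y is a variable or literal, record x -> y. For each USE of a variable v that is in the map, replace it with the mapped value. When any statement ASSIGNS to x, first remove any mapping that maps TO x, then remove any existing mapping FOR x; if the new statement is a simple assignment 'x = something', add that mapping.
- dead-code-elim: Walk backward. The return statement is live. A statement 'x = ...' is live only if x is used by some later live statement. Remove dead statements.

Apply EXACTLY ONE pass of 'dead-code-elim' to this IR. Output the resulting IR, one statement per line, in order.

Applying dead-code-elim statement-by-statement:
  [5] return c  -> KEEP (return); live=['c']
  [4] a = 2  -> DEAD (a not live)
  [3] t = u + c  -> DEAD (t not live)
  [2] c = 6  -> KEEP; live=[]
  [1] u = 6  -> DEAD (u not live)
Result (2 stmts):
  c = 6
  return c

Answer: c = 6
return c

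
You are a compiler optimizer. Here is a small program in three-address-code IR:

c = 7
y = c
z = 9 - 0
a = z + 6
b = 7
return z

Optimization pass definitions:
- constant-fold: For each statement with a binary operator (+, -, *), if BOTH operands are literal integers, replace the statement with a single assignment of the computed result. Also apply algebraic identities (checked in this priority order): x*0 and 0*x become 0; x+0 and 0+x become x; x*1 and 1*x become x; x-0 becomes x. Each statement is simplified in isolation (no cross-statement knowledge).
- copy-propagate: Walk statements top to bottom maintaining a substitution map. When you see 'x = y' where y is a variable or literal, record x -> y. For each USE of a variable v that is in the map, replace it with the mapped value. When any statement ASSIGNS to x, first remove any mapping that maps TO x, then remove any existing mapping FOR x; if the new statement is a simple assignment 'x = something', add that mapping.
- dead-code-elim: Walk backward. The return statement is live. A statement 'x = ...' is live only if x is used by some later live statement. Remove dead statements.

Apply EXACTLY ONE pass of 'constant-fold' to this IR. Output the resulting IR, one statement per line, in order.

Answer: c = 7
y = c
z = 9
a = z + 6
b = 7
return z

Derivation:
Applying constant-fold statement-by-statement:
  [1] c = 7  (unchanged)
  [2] y = c  (unchanged)
  [3] z = 9 - 0  -> z = 9
  [4] a = z + 6  (unchanged)
  [5] b = 7  (unchanged)
  [6] return z  (unchanged)
Result (6 stmts):
  c = 7
  y = c
  z = 9
  a = z + 6
  b = 7
  return z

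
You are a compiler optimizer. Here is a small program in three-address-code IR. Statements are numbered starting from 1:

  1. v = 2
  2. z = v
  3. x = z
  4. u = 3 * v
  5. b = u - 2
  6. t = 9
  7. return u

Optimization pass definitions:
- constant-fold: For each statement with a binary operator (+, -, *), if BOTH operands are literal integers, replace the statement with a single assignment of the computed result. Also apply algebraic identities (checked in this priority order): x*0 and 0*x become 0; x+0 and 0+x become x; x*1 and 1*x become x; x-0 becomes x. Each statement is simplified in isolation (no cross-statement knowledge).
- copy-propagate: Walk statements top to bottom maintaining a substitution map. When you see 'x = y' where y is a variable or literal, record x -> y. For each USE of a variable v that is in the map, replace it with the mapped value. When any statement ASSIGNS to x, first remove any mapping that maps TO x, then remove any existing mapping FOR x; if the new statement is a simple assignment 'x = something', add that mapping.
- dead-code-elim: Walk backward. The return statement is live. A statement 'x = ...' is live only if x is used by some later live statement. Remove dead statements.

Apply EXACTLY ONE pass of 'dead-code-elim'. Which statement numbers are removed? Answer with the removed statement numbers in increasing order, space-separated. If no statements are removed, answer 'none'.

Answer: 2 3 5 6

Derivation:
Backward liveness scan:
Stmt 1 'v = 2': KEEP (v is live); live-in = []
Stmt 2 'z = v': DEAD (z not in live set ['v'])
Stmt 3 'x = z': DEAD (x not in live set ['v'])
Stmt 4 'u = 3 * v': KEEP (u is live); live-in = ['v']
Stmt 5 'b = u - 2': DEAD (b not in live set ['u'])
Stmt 6 't = 9': DEAD (t not in live set ['u'])
Stmt 7 'return u': KEEP (return); live-in = ['u']
Removed statement numbers: [2, 3, 5, 6]
Surviving IR:
  v = 2
  u = 3 * v
  return u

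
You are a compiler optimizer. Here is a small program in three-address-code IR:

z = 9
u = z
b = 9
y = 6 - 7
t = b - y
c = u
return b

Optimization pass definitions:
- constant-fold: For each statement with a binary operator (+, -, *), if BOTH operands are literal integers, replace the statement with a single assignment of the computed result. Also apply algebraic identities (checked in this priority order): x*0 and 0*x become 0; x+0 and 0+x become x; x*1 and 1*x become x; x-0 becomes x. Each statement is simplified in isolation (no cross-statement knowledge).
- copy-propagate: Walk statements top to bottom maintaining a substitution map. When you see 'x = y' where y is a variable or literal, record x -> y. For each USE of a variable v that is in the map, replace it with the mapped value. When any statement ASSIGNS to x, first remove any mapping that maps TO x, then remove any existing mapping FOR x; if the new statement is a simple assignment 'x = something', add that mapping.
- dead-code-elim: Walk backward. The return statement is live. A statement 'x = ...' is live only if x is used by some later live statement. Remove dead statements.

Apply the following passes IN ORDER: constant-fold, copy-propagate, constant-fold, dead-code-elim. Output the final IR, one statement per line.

Answer: return 9

Derivation:
Initial IR:
  z = 9
  u = z
  b = 9
  y = 6 - 7
  t = b - y
  c = u
  return b
After constant-fold (7 stmts):
  z = 9
  u = z
  b = 9
  y = -1
  t = b - y
  c = u
  return b
After copy-propagate (7 stmts):
  z = 9
  u = 9
  b = 9
  y = -1
  t = 9 - -1
  c = 9
  return 9
After constant-fold (7 stmts):
  z = 9
  u = 9
  b = 9
  y = -1
  t = 10
  c = 9
  return 9
After dead-code-elim (1 stmts):
  return 9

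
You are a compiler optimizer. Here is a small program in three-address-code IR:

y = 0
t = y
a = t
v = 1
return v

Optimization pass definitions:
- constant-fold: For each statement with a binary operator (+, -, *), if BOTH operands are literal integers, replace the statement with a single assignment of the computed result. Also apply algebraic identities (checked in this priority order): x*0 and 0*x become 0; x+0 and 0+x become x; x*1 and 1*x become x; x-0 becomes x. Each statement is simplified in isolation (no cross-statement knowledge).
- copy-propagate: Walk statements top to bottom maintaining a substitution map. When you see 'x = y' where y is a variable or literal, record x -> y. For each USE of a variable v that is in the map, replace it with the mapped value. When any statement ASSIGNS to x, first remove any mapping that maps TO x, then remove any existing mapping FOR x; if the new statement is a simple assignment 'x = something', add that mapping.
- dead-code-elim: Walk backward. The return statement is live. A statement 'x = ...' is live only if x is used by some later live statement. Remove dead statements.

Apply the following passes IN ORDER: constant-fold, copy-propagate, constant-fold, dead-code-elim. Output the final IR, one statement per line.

Initial IR:
  y = 0
  t = y
  a = t
  v = 1
  return v
After constant-fold (5 stmts):
  y = 0
  t = y
  a = t
  v = 1
  return v
After copy-propagate (5 stmts):
  y = 0
  t = 0
  a = 0
  v = 1
  return 1
After constant-fold (5 stmts):
  y = 0
  t = 0
  a = 0
  v = 1
  return 1
After dead-code-elim (1 stmts):
  return 1

Answer: return 1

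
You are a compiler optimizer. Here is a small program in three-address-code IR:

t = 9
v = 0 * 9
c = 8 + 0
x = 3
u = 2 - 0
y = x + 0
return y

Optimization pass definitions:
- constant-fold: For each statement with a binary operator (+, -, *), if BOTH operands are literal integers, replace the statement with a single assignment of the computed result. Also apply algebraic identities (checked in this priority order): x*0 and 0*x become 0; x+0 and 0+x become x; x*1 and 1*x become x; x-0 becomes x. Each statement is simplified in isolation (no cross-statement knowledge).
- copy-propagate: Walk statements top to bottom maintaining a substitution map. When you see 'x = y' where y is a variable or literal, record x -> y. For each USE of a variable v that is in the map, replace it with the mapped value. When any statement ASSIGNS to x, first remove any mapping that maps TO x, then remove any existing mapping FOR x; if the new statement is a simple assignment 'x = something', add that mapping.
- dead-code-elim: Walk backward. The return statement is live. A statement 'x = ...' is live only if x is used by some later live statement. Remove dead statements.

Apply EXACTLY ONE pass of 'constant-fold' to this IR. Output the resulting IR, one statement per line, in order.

Applying constant-fold statement-by-statement:
  [1] t = 9  (unchanged)
  [2] v = 0 * 9  -> v = 0
  [3] c = 8 + 0  -> c = 8
  [4] x = 3  (unchanged)
  [5] u = 2 - 0  -> u = 2
  [6] y = x + 0  -> y = x
  [7] return y  (unchanged)
Result (7 stmts):
  t = 9
  v = 0
  c = 8
  x = 3
  u = 2
  y = x
  return y

Answer: t = 9
v = 0
c = 8
x = 3
u = 2
y = x
return y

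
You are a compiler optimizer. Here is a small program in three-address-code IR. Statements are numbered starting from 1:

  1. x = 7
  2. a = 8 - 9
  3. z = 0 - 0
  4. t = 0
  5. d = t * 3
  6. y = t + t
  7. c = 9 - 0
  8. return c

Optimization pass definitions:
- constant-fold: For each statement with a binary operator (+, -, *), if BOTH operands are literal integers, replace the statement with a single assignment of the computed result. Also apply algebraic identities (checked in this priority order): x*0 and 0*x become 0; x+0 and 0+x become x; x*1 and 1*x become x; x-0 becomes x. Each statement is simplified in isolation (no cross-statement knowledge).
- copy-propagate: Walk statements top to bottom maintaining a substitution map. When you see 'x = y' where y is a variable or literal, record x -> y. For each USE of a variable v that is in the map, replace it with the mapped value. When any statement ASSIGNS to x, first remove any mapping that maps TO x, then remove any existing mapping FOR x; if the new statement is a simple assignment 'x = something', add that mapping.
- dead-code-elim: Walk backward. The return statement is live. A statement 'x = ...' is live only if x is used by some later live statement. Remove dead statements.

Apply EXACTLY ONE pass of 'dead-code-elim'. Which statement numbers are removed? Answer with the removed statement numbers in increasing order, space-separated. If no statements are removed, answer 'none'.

Answer: 1 2 3 4 5 6

Derivation:
Backward liveness scan:
Stmt 1 'x = 7': DEAD (x not in live set [])
Stmt 2 'a = 8 - 9': DEAD (a not in live set [])
Stmt 3 'z = 0 - 0': DEAD (z not in live set [])
Stmt 4 't = 0': DEAD (t not in live set [])
Stmt 5 'd = t * 3': DEAD (d not in live set [])
Stmt 6 'y = t + t': DEAD (y not in live set [])
Stmt 7 'c = 9 - 0': KEEP (c is live); live-in = []
Stmt 8 'return c': KEEP (return); live-in = ['c']
Removed statement numbers: [1, 2, 3, 4, 5, 6]
Surviving IR:
  c = 9 - 0
  return c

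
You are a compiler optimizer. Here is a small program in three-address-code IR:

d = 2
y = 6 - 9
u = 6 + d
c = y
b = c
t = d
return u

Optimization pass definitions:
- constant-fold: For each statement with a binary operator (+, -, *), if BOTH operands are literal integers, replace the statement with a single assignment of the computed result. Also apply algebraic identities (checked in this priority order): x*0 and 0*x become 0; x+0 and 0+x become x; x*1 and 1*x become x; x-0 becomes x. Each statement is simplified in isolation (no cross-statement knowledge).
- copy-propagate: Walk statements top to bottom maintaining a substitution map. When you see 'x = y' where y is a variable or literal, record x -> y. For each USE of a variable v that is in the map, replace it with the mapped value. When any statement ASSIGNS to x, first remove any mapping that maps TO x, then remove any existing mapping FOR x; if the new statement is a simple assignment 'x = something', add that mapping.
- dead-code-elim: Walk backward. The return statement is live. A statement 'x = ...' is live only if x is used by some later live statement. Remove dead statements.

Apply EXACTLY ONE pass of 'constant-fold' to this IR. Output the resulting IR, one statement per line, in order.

Answer: d = 2
y = -3
u = 6 + d
c = y
b = c
t = d
return u

Derivation:
Applying constant-fold statement-by-statement:
  [1] d = 2  (unchanged)
  [2] y = 6 - 9  -> y = -3
  [3] u = 6 + d  (unchanged)
  [4] c = y  (unchanged)
  [5] b = c  (unchanged)
  [6] t = d  (unchanged)
  [7] return u  (unchanged)
Result (7 stmts):
  d = 2
  y = -3
  u = 6 + d
  c = y
  b = c
  t = d
  return u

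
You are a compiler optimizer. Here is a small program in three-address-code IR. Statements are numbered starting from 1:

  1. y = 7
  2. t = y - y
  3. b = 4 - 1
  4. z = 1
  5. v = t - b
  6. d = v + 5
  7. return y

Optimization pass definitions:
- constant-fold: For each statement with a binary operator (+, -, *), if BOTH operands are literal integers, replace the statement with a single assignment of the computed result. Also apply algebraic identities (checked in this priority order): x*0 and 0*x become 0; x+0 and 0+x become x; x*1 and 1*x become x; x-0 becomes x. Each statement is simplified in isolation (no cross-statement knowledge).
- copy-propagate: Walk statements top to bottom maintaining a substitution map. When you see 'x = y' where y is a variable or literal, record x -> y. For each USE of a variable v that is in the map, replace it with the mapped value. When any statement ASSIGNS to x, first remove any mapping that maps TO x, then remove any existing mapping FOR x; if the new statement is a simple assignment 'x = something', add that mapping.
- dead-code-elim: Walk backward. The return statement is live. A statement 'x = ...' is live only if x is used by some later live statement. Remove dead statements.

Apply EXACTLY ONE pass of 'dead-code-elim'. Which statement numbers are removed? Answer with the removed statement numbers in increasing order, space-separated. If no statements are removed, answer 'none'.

Backward liveness scan:
Stmt 1 'y = 7': KEEP (y is live); live-in = []
Stmt 2 't = y - y': DEAD (t not in live set ['y'])
Stmt 3 'b = 4 - 1': DEAD (b not in live set ['y'])
Stmt 4 'z = 1': DEAD (z not in live set ['y'])
Stmt 5 'v = t - b': DEAD (v not in live set ['y'])
Stmt 6 'd = v + 5': DEAD (d not in live set ['y'])
Stmt 7 'return y': KEEP (return); live-in = ['y']
Removed statement numbers: [2, 3, 4, 5, 6]
Surviving IR:
  y = 7
  return y

Answer: 2 3 4 5 6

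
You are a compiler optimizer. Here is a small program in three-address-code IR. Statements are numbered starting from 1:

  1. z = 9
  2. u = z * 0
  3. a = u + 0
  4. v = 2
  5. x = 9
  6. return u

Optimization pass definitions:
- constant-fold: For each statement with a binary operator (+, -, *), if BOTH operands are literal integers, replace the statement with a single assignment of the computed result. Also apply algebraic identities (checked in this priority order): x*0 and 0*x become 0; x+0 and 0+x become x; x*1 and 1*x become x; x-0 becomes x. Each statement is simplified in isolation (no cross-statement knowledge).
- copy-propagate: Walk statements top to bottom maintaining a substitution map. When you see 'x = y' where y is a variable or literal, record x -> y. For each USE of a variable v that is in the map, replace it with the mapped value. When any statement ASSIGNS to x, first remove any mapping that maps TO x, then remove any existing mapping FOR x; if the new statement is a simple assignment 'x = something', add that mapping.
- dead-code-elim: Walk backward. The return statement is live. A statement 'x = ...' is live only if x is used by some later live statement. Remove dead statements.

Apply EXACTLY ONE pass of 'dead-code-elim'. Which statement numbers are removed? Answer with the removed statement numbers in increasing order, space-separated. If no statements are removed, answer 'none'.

Backward liveness scan:
Stmt 1 'z = 9': KEEP (z is live); live-in = []
Stmt 2 'u = z * 0': KEEP (u is live); live-in = ['z']
Stmt 3 'a = u + 0': DEAD (a not in live set ['u'])
Stmt 4 'v = 2': DEAD (v not in live set ['u'])
Stmt 5 'x = 9': DEAD (x not in live set ['u'])
Stmt 6 'return u': KEEP (return); live-in = ['u']
Removed statement numbers: [3, 4, 5]
Surviving IR:
  z = 9
  u = z * 0
  return u

Answer: 3 4 5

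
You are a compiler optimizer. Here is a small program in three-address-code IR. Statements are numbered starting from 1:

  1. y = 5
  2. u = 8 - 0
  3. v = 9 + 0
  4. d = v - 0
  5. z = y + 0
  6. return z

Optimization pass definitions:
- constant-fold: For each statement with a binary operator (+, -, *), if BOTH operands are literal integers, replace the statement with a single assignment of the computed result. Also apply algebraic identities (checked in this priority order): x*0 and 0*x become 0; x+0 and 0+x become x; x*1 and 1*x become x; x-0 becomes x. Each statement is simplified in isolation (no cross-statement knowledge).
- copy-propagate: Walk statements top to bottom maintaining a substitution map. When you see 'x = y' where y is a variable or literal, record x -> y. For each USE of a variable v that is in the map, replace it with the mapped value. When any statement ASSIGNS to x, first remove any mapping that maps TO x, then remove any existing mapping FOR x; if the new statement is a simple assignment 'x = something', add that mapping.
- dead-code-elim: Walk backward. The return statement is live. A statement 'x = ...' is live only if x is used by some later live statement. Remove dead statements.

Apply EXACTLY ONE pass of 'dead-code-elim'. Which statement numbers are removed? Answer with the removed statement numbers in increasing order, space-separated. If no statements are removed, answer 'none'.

Answer: 2 3 4

Derivation:
Backward liveness scan:
Stmt 1 'y = 5': KEEP (y is live); live-in = []
Stmt 2 'u = 8 - 0': DEAD (u not in live set ['y'])
Stmt 3 'v = 9 + 0': DEAD (v not in live set ['y'])
Stmt 4 'd = v - 0': DEAD (d not in live set ['y'])
Stmt 5 'z = y + 0': KEEP (z is live); live-in = ['y']
Stmt 6 'return z': KEEP (return); live-in = ['z']
Removed statement numbers: [2, 3, 4]
Surviving IR:
  y = 5
  z = y + 0
  return z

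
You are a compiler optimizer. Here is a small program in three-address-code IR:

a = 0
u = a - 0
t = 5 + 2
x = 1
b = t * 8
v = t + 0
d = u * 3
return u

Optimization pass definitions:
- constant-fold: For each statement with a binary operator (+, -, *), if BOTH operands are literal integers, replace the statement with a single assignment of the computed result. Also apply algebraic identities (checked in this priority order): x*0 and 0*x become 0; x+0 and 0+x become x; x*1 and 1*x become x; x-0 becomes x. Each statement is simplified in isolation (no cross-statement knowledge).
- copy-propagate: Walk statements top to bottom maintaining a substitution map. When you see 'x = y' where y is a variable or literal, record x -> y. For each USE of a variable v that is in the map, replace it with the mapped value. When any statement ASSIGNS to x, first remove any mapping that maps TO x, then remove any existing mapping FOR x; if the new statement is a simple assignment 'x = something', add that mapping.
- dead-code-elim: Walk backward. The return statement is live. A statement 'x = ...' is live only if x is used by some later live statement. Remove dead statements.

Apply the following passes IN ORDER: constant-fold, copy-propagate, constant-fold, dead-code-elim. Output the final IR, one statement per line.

Initial IR:
  a = 0
  u = a - 0
  t = 5 + 2
  x = 1
  b = t * 8
  v = t + 0
  d = u * 3
  return u
After constant-fold (8 stmts):
  a = 0
  u = a
  t = 7
  x = 1
  b = t * 8
  v = t
  d = u * 3
  return u
After copy-propagate (8 stmts):
  a = 0
  u = 0
  t = 7
  x = 1
  b = 7 * 8
  v = 7
  d = 0 * 3
  return 0
After constant-fold (8 stmts):
  a = 0
  u = 0
  t = 7
  x = 1
  b = 56
  v = 7
  d = 0
  return 0
After dead-code-elim (1 stmts):
  return 0

Answer: return 0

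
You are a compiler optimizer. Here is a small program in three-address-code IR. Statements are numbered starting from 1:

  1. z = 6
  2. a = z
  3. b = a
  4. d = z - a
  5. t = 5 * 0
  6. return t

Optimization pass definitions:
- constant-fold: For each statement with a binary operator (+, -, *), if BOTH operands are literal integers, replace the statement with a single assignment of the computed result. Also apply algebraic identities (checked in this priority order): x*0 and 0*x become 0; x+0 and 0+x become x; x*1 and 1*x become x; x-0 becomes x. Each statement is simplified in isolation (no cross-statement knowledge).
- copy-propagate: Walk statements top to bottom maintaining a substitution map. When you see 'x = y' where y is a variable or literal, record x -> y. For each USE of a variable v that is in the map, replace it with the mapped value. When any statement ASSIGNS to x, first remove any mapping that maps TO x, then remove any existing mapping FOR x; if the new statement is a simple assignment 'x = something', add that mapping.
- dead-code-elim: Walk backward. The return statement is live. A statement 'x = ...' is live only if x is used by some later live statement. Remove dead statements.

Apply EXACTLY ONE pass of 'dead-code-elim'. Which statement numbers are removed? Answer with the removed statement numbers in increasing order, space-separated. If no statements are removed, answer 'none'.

Backward liveness scan:
Stmt 1 'z = 6': DEAD (z not in live set [])
Stmt 2 'a = z': DEAD (a not in live set [])
Stmt 3 'b = a': DEAD (b not in live set [])
Stmt 4 'd = z - a': DEAD (d not in live set [])
Stmt 5 't = 5 * 0': KEEP (t is live); live-in = []
Stmt 6 'return t': KEEP (return); live-in = ['t']
Removed statement numbers: [1, 2, 3, 4]
Surviving IR:
  t = 5 * 0
  return t

Answer: 1 2 3 4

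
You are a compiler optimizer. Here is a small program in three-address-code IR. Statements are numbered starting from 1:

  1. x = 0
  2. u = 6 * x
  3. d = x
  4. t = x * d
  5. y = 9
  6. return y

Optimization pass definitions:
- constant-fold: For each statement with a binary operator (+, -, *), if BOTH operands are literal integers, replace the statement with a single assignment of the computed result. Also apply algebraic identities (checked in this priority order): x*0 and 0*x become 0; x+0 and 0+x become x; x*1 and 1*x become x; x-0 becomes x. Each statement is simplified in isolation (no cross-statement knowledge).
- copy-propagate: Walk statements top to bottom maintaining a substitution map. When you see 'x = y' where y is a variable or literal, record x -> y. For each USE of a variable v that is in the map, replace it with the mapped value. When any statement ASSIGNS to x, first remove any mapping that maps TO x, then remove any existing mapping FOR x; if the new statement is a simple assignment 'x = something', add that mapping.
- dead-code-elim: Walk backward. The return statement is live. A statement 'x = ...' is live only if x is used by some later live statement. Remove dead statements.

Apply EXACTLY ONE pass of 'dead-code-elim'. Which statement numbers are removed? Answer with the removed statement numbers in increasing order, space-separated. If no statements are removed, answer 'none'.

Backward liveness scan:
Stmt 1 'x = 0': DEAD (x not in live set [])
Stmt 2 'u = 6 * x': DEAD (u not in live set [])
Stmt 3 'd = x': DEAD (d not in live set [])
Stmt 4 't = x * d': DEAD (t not in live set [])
Stmt 5 'y = 9': KEEP (y is live); live-in = []
Stmt 6 'return y': KEEP (return); live-in = ['y']
Removed statement numbers: [1, 2, 3, 4]
Surviving IR:
  y = 9
  return y

Answer: 1 2 3 4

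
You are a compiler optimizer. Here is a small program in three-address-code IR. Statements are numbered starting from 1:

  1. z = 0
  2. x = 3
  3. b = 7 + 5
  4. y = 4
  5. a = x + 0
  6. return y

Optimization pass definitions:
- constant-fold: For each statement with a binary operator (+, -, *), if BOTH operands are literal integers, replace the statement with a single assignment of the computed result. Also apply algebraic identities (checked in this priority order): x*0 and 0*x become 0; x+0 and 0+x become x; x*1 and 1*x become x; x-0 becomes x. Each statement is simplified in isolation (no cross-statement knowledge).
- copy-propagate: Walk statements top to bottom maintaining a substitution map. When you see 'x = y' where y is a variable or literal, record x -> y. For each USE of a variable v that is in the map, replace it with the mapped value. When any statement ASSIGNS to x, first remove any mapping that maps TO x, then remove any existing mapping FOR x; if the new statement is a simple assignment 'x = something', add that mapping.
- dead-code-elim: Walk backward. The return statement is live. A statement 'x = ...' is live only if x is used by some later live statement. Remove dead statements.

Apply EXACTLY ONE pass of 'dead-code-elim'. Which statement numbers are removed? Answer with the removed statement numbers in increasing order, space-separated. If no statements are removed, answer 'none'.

Backward liveness scan:
Stmt 1 'z = 0': DEAD (z not in live set [])
Stmt 2 'x = 3': DEAD (x not in live set [])
Stmt 3 'b = 7 + 5': DEAD (b not in live set [])
Stmt 4 'y = 4': KEEP (y is live); live-in = []
Stmt 5 'a = x + 0': DEAD (a not in live set ['y'])
Stmt 6 'return y': KEEP (return); live-in = ['y']
Removed statement numbers: [1, 2, 3, 5]
Surviving IR:
  y = 4
  return y

Answer: 1 2 3 5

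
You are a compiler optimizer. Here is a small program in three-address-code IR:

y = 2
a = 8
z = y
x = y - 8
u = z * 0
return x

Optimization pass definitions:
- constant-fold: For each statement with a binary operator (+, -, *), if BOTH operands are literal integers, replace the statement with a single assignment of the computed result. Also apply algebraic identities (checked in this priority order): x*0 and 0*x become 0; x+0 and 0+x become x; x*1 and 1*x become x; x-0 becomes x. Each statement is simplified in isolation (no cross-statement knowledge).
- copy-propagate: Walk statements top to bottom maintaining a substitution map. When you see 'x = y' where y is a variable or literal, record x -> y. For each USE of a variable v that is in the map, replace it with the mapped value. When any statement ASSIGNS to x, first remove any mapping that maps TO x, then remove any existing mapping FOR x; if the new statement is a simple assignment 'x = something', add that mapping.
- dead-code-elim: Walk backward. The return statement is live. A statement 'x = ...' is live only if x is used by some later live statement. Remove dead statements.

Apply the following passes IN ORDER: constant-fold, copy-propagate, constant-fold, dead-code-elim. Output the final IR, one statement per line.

Answer: x = -6
return x

Derivation:
Initial IR:
  y = 2
  a = 8
  z = y
  x = y - 8
  u = z * 0
  return x
After constant-fold (6 stmts):
  y = 2
  a = 8
  z = y
  x = y - 8
  u = 0
  return x
After copy-propagate (6 stmts):
  y = 2
  a = 8
  z = 2
  x = 2 - 8
  u = 0
  return x
After constant-fold (6 stmts):
  y = 2
  a = 8
  z = 2
  x = -6
  u = 0
  return x
After dead-code-elim (2 stmts):
  x = -6
  return x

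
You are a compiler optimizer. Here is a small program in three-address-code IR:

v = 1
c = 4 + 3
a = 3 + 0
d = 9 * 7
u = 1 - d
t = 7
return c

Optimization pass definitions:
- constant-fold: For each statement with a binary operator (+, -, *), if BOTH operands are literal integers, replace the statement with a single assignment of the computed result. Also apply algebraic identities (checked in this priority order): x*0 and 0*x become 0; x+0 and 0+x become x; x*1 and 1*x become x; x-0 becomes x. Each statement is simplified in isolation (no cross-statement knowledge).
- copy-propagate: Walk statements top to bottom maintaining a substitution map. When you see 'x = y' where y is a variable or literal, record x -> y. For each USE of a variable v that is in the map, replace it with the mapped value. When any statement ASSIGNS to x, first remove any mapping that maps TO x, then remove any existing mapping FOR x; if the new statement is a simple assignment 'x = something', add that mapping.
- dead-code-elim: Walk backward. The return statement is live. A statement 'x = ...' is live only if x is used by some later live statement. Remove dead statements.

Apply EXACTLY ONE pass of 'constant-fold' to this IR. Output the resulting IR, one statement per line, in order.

Answer: v = 1
c = 7
a = 3
d = 63
u = 1 - d
t = 7
return c

Derivation:
Applying constant-fold statement-by-statement:
  [1] v = 1  (unchanged)
  [2] c = 4 + 3  -> c = 7
  [3] a = 3 + 0  -> a = 3
  [4] d = 9 * 7  -> d = 63
  [5] u = 1 - d  (unchanged)
  [6] t = 7  (unchanged)
  [7] return c  (unchanged)
Result (7 stmts):
  v = 1
  c = 7
  a = 3
  d = 63
  u = 1 - d
  t = 7
  return c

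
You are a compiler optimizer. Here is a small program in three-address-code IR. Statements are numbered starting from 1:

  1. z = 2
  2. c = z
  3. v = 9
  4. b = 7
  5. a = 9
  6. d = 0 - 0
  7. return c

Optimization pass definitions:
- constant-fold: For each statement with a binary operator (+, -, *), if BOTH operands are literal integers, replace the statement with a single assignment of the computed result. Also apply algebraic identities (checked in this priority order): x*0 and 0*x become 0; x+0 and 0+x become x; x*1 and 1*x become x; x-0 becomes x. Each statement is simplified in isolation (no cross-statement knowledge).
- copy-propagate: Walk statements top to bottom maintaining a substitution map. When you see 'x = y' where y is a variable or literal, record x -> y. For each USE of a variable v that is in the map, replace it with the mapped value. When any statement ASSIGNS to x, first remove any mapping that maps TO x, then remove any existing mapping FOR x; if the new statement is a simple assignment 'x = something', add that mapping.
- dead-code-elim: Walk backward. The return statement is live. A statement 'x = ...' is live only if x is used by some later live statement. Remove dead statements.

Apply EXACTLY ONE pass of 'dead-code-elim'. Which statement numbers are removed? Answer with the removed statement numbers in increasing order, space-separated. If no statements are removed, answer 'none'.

Backward liveness scan:
Stmt 1 'z = 2': KEEP (z is live); live-in = []
Stmt 2 'c = z': KEEP (c is live); live-in = ['z']
Stmt 3 'v = 9': DEAD (v not in live set ['c'])
Stmt 4 'b = 7': DEAD (b not in live set ['c'])
Stmt 5 'a = 9': DEAD (a not in live set ['c'])
Stmt 6 'd = 0 - 0': DEAD (d not in live set ['c'])
Stmt 7 'return c': KEEP (return); live-in = ['c']
Removed statement numbers: [3, 4, 5, 6]
Surviving IR:
  z = 2
  c = z
  return c

Answer: 3 4 5 6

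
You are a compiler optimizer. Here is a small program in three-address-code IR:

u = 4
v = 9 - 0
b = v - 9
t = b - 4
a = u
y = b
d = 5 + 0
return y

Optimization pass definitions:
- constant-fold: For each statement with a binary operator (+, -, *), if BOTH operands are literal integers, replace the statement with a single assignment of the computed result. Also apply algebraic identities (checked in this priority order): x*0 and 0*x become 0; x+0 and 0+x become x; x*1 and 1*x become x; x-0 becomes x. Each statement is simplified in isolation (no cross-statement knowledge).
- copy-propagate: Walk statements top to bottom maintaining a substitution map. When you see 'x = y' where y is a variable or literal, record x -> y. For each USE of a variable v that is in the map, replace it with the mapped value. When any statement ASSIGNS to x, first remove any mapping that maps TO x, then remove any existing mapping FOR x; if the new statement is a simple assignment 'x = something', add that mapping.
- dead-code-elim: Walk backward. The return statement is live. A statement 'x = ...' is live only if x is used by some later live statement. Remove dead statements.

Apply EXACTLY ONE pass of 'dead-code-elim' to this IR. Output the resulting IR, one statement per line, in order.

Answer: v = 9 - 0
b = v - 9
y = b
return y

Derivation:
Applying dead-code-elim statement-by-statement:
  [8] return y  -> KEEP (return); live=['y']
  [7] d = 5 + 0  -> DEAD (d not live)
  [6] y = b  -> KEEP; live=['b']
  [5] a = u  -> DEAD (a not live)
  [4] t = b - 4  -> DEAD (t not live)
  [3] b = v - 9  -> KEEP; live=['v']
  [2] v = 9 - 0  -> KEEP; live=[]
  [1] u = 4  -> DEAD (u not live)
Result (4 stmts):
  v = 9 - 0
  b = v - 9
  y = b
  return y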